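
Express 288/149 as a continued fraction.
[1; 1, 13, 1, 9]

Euclidean algorithm steps:
288 = 1 × 149 + 139
149 = 1 × 139 + 10
139 = 13 × 10 + 9
10 = 1 × 9 + 1
9 = 9 × 1 + 0
Continued fraction: [1; 1, 13, 1, 9]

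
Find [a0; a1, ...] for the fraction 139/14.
[9; 1, 13]

Euclidean algorithm steps:
139 = 9 × 14 + 13
14 = 1 × 13 + 1
13 = 13 × 1 + 0
Continued fraction: [9; 1, 13]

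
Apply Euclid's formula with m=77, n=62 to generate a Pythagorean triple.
(2085, 9548, 9773)

Euclid's formula: a = m² - n², b = 2mn, c = m² + n²
m = 77, n = 62
a = 77² - 62² = 5929 - 3844 = 2085
b = 2 × 77 × 62 = 9548
c = 77² + 62² = 5929 + 3844 = 9773
Verification: 2085² + 9548² = 4347225 + 91164304 = 95511529 = 9773² ✓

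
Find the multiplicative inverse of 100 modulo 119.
25

gcd(100, 119) = 1, so the inverse exists.
Extended Euclidean algorithm on (119, 100):
119 = 1 × 100 + 19  ⟹  19 = (1)·119 + (-1)·100
100 = 5 × 19 + 5  ⟹  5 = (-5)·119 + (6)·100
19 = 3 × 5 + 4  ⟹  4 = (16)·119 + (-19)·100
5 = 1 × 4 + 1  ⟹  1 = (-21)·119 + (25)·100
So (25)·100 ≡ 1 (mod 119), i.e. 100^(-1) ≡ 25 (mod 119).
Check: 100 × 25 = 2500 ≡ 1 (mod 119)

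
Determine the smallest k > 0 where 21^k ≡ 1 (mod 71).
70

71 is prime, so ord(21) divides φ(71) = 70.
Divisors of 70: 1, 2, 5, 7, 10, 14, 35, 70.
Repeated squaring: 21^1 ≡ 21, 21^2 ≡ 15, 21^4 ≡ 12, 21^8 ≡ 2, 21^16 ≡ 4, 21^32 ≡ 16, 21^64 ≡ 43 (mod 71).
Test 21^d mod 71 for each divisor d in increasing order:
21^1 ≡ 21
21^2 ≡ 15
21^5 = 21^4·21^1 ≡ 39
21^7 = 21^4·21^2·21^1 ≡ 17
21^10 = 21^8·21^2 ≡ 30
21^14 = 21^8·21^4·21^2 ≡ 5
21^35 = 21^32·21^2·21^1 ≡ 70
21^70 = 21^64·21^4·21^2 ≡ 1  ← first divisor giving 1
The order is 70.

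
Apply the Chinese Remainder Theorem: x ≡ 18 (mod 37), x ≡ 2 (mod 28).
758

Using Chinese Remainder Theorem:
M = 37 × 28 = 1036
M1 = 28, M2 = 37
y1 = 28^(-1) mod 37 = 4
y2 = 37^(-1) mod 28 = 25
x = (18×28×4 + 2×37×25) mod 1036 = 758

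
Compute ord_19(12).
6

19 is prime, so ord(12) divides φ(19) = 18.
Divisors of 18: 1, 2, 3, 6, 9, 18.
Repeated squaring: 12^1 ≡ 12, 12^2 ≡ 11, 12^4 ≡ 7, 12^8 ≡ 11, 12^16 ≡ 7 (mod 19).
Test 12^d mod 19 for each divisor d in increasing order:
12^1 ≡ 12
12^2 ≡ 11
12^3 = 12^2·12^1 ≡ 18
12^6 = 12^4·12^2 ≡ 1  ← first divisor giving 1
The order is 6.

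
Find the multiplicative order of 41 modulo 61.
10

61 is prime, so ord(41) divides φ(61) = 60.
Divisors of 60: 1, 2, 3, 4, 5, 6, 10, 12, 15, 20, 30, 60.
Repeated squaring: 41^1 ≡ 41, 41^2 ≡ 34, 41^4 ≡ 58, 41^8 ≡ 9, 41^16 ≡ 20, 41^32 ≡ 34 (mod 61).
Test 41^d mod 61 for each divisor d in increasing order:
41^1 ≡ 41
41^2 ≡ 34
41^3 = 41^2·41^1 ≡ 52
41^4 ≡ 58
41^5 = 41^4·41^1 ≡ 60
41^6 = 41^4·41^2 ≡ 20
41^10 = 41^8·41^2 ≡ 1  ← first divisor giving 1
The order is 10.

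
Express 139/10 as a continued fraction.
[13; 1, 9]

Euclidean algorithm steps:
139 = 13 × 10 + 9
10 = 1 × 9 + 1
9 = 9 × 1 + 0
Continued fraction: [13; 1, 9]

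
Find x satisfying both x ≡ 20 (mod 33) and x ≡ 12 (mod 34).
284

Using Chinese Remainder Theorem:
M = 33 × 34 = 1122
M1 = 34, M2 = 33
y1 = 34^(-1) mod 33 = 1
y2 = 33^(-1) mod 34 = 33
x = (20×34×1 + 12×33×33) mod 1122 = 284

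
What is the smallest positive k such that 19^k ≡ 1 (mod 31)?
15

31 is prime, so ord(19) divides φ(31) = 30.
Divisors of 30: 1, 2, 3, 5, 6, 10, 15, 30.
Repeated squaring: 19^1 ≡ 19, 19^2 ≡ 20, 19^4 ≡ 28, 19^8 ≡ 9, 19^16 ≡ 19 (mod 31).
Test 19^d mod 31 for each divisor d in increasing order:
19^1 ≡ 19
19^2 ≡ 20
19^3 = 19^2·19^1 ≡ 8
19^5 = 19^4·19^1 ≡ 5
19^6 = 19^4·19^2 ≡ 2
19^10 = 19^8·19^2 ≡ 25
19^15 = 19^8·19^4·19^2·19^1 ≡ 1  ← first divisor giving 1
The order is 15.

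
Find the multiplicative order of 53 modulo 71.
70

71 is prime, so ord(53) divides φ(71) = 70.
Divisors of 70: 1, 2, 5, 7, 10, 14, 35, 70.
Repeated squaring: 53^1 ≡ 53, 53^2 ≡ 40, 53^4 ≡ 38, 53^8 ≡ 24, 53^16 ≡ 8, 53^32 ≡ 64, 53^64 ≡ 49 (mod 71).
Test 53^d mod 71 for each divisor d in increasing order:
53^1 ≡ 53
53^2 ≡ 40
53^5 = 53^4·53^1 ≡ 26
53^7 = 53^4·53^2·53^1 ≡ 46
53^10 = 53^8·53^2 ≡ 37
53^14 = 53^8·53^4·53^2 ≡ 57
53^35 = 53^32·53^2·53^1 ≡ 70
53^70 = 53^64·53^4·53^2 ≡ 1  ← first divisor giving 1
The order is 70.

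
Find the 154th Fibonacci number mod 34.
21

Matrix identity: Q^n = [[F_(n+1), F_n], [F_n, F_(n-1)]] with Q = [[1,1],[1,0]].
n = 154 = 10011010₂. Square-and-multiply, entries mod 34:
Q^1 = [[1,1],[1,0]]
Q^2 = (Q^1)² = [[2,1],[1,1]]
Q^4 = (Q^2)² = [[5,3],[3,2]]
Q^9 = (Q^4)²·Q = [[21,0],[0,21]]
Q^19 = (Q^9)²·Q = [[33,33],[33,0]]
Q^38 = (Q^19)² = [[2,1],[1,1]]
Q^77 = (Q^38)²·Q = [[8,5],[5,3]]
Q^154 = (Q^77)² = [[21,21],[21,0]]
F_154 mod 34 = Q^154[0][1] = 21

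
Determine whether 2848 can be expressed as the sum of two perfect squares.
12² + 52² (a=12, b=52)

Factorization: 2848 = 2^5 × 89
By Fermat: n is sum of two squares iff every prime p ≡ 3 (mod 4) appears to even power.
All primes ≡ 3 (mod 4) appear to even power.
Search a = 0, 1, 2, … for 2848 - a² a perfect square: first hit at a = 12: 2848 - 144 = 2704 = 52².
2848 = 12² + 52² = 144 + 2704 ✓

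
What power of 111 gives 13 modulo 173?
38

Baby-step giant-step with step n = ⌈√173⌉ = 14.
Baby steps 111^j mod 173 (j:value) for j=0..13: 0:1, 1:111, 2:38, 3:66, 4:60, 5:86, 6:31, 7:154, 8:140, 9:143, 10:130, 11:71, 12:96, 13:103.
Giant-step multiplier: 111^(-14) ≡ 111^(172-14) = 111^158 ≡ 150 (mod 173).
Giant steps γ_i = 13·150^i mod 173: γ_0=13, γ_1=47, γ_2=130 (in table at j=10).
x = i·n + j = 2·14 + 10 = 38.
Check: 111^38 ≡ 13 (mod 173).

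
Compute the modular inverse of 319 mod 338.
249

gcd(319, 338) = 1, so the inverse exists.
Extended Euclidean algorithm on (338, 319):
338 = 1 × 319 + 19  ⟹  19 = (1)·338 + (-1)·319
319 = 16 × 19 + 15  ⟹  15 = (-16)·338 + (17)·319
19 = 1 × 15 + 4  ⟹  4 = (17)·338 + (-18)·319
15 = 3 × 4 + 3  ⟹  3 = (-67)·338 + (71)·319
4 = 1 × 3 + 1  ⟹  1 = (84)·338 + (-89)·319
So (-89)·319 ≡ 1 (mod 338), i.e. 319^(-1) ≡ -89 ≡ 249 (mod 338).
Check: 319 × 249 = 79431 ≡ 1 (mod 338)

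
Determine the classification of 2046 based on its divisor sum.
abundant

Proper divisors of 2046: sum = 1 + 2 + 3 + 6 + 11 + 22 + 31 + 33 + 62 + 66 + 93 + 186 + 341 + 682 + 1023 = 2562
Since 2562 > 2046, 2046 is abundant.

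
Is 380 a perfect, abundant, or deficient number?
abundant

Proper divisors of 380: sum = 1 + 2 + 4 + 5 + 10 + 19 + 20 + 38 + 76 + 95 + 190 = 460
Since 460 > 380, 380 is abundant.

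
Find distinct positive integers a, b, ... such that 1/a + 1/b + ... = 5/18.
1/4 + 1/36

Greedy algorithm:
5/18: ceiling(18/5) = 4, use 1/4
1/36: ceiling(36/1) = 36, use 1/36
Result: 5/18 = 1/4 + 1/36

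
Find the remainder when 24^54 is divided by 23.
1

Repeated squaring. Binary of 54 = 110110.
24^1 ≡ 1 (mod 23); 24^2 ≡ 1 (mod 23); 24^4 ≡ 1 (mod 23); 24^8 ≡ 1 (mod 23); 24^16 ≡ 1 (mod 23); 24^32 ≡ 1 (mod 23)
24^54 = 24^2 × 24^4 × 24^16 × 24^32 ≡ 1 (mod 23)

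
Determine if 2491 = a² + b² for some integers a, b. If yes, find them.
Not possible

Factorization: 2491 = 47 × 53
By Fermat: n is sum of two squares iff every prime p ≡ 3 (mod 4) appears to even power.
Prime(s) ≡ 3 (mod 4) with odd exponent: [(47, 1)]
Therefore 2491 cannot be expressed as a² + b².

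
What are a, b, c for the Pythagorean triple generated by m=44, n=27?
(1207, 2376, 2665)

Euclid's formula: a = m² - n², b = 2mn, c = m² + n²
m = 44, n = 27
a = 44² - 27² = 1936 - 729 = 1207
b = 2 × 44 × 27 = 2376
c = 44² + 27² = 1936 + 729 = 2665
Verification: 1207² + 2376² = 1456849 + 5645376 = 7102225 = 2665² ✓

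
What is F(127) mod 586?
221

Matrix identity: Q^n = [[F_(n+1), F_n], [F_n, F_(n-1)]] with Q = [[1,1],[1,0]].
n = 127 = 1111111₂. Square-and-multiply, entries mod 586:
Q^1 = [[1,1],[1,0]]
Q^3 = (Q^1)²·Q = [[3,2],[2,1]]
Q^7 = (Q^3)²·Q = [[21,13],[13,8]]
Q^15 = (Q^7)²·Q = [[401,24],[24,377]]
Q^31 = (Q^15)²·Q = [[147,227],[227,506]]
Q^63 = (Q^31)²·Q = [[447,474],[474,559]]
Q^127 = (Q^63)²·Q = [[61,221],[221,426]]
F_127 mod 586 = Q^127[0][1] = 221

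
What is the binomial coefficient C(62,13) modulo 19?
0

Using Lucas' theorem:
Write n=62 and k=13 in base 19:
n in base 19: [3, 5]
k in base 19: [0, 13]
C(62,13) mod 19 = ∏ C(n_i, k_i) mod 19
Digit binomials (mod 19): C(3,0) = 1; C(5,13) = 0 (k_i > n_i)
Product: 1 × 0 = 0 ≡ 0 (mod 19)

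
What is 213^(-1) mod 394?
37

gcd(213, 394) = 1, so the inverse exists.
Extended Euclidean algorithm on (394, 213):
394 = 1 × 213 + 181  ⟹  181 = (1)·394 + (-1)·213
213 = 1 × 181 + 32  ⟹  32 = (-1)·394 + (2)·213
181 = 5 × 32 + 21  ⟹  21 = (6)·394 + (-11)·213
32 = 1 × 21 + 11  ⟹  11 = (-7)·394 + (13)·213
21 = 1 × 11 + 10  ⟹  10 = (13)·394 + (-24)·213
11 = 1 × 10 + 1  ⟹  1 = (-20)·394 + (37)·213
So (37)·213 ≡ 1 (mod 394), i.e. 213^(-1) ≡ 37 (mod 394).
Check: 213 × 37 = 7881 ≡ 1 (mod 394)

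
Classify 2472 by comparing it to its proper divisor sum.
abundant

Proper divisors of 2472: sum = 1 + 2 + 3 + 4 + 6 + 8 + 12 + 24 + 103 + 206 + 309 + 412 + 618 + 824 + 1236 = 3768
Since 3768 > 2472, 2472 is abundant.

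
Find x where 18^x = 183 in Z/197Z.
147

Baby-step giant-step with step n = ⌈√197⌉ = 15.
Baby steps 18^j mod 197 (j:value) for j=0..14: 0:1, 1:18, 2:127, 3:119, 4:172, 5:141, 6:174, 7:177, 8:34, 9:21, 10:181, 11:106, 12:135, 13:66, 14:6.
Giant-step multiplier: 18^(-15) ≡ 18^(196-15) = 18^181 ≡ 166 (mod 197).
Giant steps γ_i = 183·166^i mod 197: γ_0=183, γ_1=40, γ_2=139, γ_3=25, γ_4=13, γ_5=188, γ_6=82, γ_7=19, γ_8=2, γ_9=135 (in table at j=12).
x = i·n + j = 9·15 + 12 = 147.
Check: 18^147 ≡ 183 (mod 197).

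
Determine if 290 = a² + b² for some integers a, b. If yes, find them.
1² + 17² (a=1, b=17)

Factorization: 290 = 2 × 5 × 29
By Fermat: n is sum of two squares iff every prime p ≡ 3 (mod 4) appears to even power.
All primes ≡ 3 (mod 4) appear to even power.
Search a = 0, 1, 2, … for 290 - a² a perfect square: first hit at a = 1: 290 - 1 = 289 = 17².
290 = 1² + 17² = 1 + 289 ✓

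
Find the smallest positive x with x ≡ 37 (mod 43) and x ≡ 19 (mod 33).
811

Using Chinese Remainder Theorem:
M = 43 × 33 = 1419
M1 = 33, M2 = 43
y1 = 33^(-1) mod 43 = 30
y2 = 43^(-1) mod 33 = 10
x = (37×33×30 + 19×43×10) mod 1419 = 811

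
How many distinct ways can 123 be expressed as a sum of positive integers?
2552338241

p(n) counts ways to write n as a sum of positive integers (order ignored).
Euler's pentagonal recurrence: p(k) = p(k-1) + p(k-2) - p(k-5) - p(k-7) + p(k-12) + p(k-15) - ... (offsets j(3j∓1)/2, signs ++--, p(0)=1, p(<0)=0).
DP table for k = 0..122: p(0)=1, p(1)=1, p(2)=2, p(3)=3, p(4)=5, p(5)=7, p(6)=11, p(7)=15, p(8)=22, p(9)=30, p(10)=42, p(11)=56, p(12)=77, p(13)=101, p(14)=135, p(15)=176, p(16)=231, p(17)=297, p(18)=385, p(19)=490, p(20)=627, p(21)=792, p(22)=1002, p(23)=1255, p(24)=1575, p(25)=1958, p(26)=2436, p(27)=3010, p(28)=3718, p(29)=4565, p(30)=5604, p(31)=6842, p(32)=8349, p(33)=10143, p(34)=12310, p(35)=14883, p(36)=17977, p(37)=21637, p(38)=26015, p(39)=31185, p(40)=37338, p(41)=44583, p(42)=53174, p(43)=63261, p(44)=75175, p(45)=89134, p(46)=105558, p(47)=124754, p(48)=147273, p(49)=173525, p(50)=204226, p(51)=239943, p(52)=281589, p(53)=329931, p(54)=386155, p(55)=451276, p(56)=526823, p(57)=614154, p(58)=715220, p(59)=831820, p(60)=966467, p(61)=1121505, p(62)=1300156, p(63)=1505499, p(64)=1741630, p(65)=2012558, p(66)=2323520, p(67)=2679689, p(68)=3087735, p(69)=3554345, p(70)=4087968, p(71)=4697205, p(72)=5392783, p(73)=6185689, p(74)=7089500, p(75)=8118264, p(76)=9289091, p(77)=10619863, p(78)=12132164, p(79)=13848650, p(80)=15796476, p(81)=18004327, p(82)=20506255, p(83)=23338469, p(84)=26543660, p(85)=30167357, p(86)=34262962, p(87)=38887673, p(88)=44108109, p(89)=49995925, p(90)=56634173, p(91)=64112359, p(92)=72533807, p(93)=82010177, p(94)=92669720, p(95)=104651419, p(96)=118114304, p(97)=133230930, p(98)=150198136, p(99)=169229875, p(100)=190569292, p(101)=214481126, p(102)=241265379, p(103)=271248950, p(104)=304801365, p(105)=342325709, p(106)=384276336, p(107)=431149389, p(108)=483502844, p(109)=541946240, p(110)=607163746, p(111)=679903203, p(112)=761002156, p(113)=851376628, p(114)=952050665, p(115)=1064144451, p(116)=1188908248, p(117)=1327710076, p(118)=1482074143, p(119)=1653668665, p(120)=1844349560, p(121)=2056148051, p(122)=2291320912.
Final step: p(123) = p(122) + p(121) - p(118) - p(116) + p(111) + p(108) - p(101) - p(97) + p(88) + p(83) - p(72) - p(66) + p(53) + p(46) - p(31) - p(23) + p(6)
= 2291320912 + 2056148051 - 1482074143 - 1188908248 + 679903203 + 483502844 - 214481126 - 133230930 + 44108109 + 23338469 - 5392783 - 2323520 + 329931 + 105558 - 6842 - 1255 + 11
= 2552338241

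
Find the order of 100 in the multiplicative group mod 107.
53

107 is prime, so ord(100) divides φ(107) = 106.
Divisors of 106: 1, 2, 53, 106.
Repeated squaring: 100^1 ≡ 100, 100^2 ≡ 49, 100^4 ≡ 47, 100^8 ≡ 69, 100^16 ≡ 53, 100^32 ≡ 27, 100^64 ≡ 87 (mod 107).
Test 100^d mod 107 for each divisor d in increasing order:
100^1 ≡ 100
100^2 ≡ 49
100^53 = 100^32·100^16·100^4·100^1 ≡ 1  ← first divisor giving 1
The order is 53.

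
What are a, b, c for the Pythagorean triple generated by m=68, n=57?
(1375, 7752, 7873)

Euclid's formula: a = m² - n², b = 2mn, c = m² + n²
m = 68, n = 57
a = 68² - 57² = 4624 - 3249 = 1375
b = 2 × 68 × 57 = 7752
c = 68² + 57² = 4624 + 3249 = 7873
Verification: 1375² + 7752² = 1890625 + 60093504 = 61984129 = 7873² ✓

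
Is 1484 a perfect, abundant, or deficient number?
abundant

Proper divisors of 1484: sum = 1 + 2 + 4 + 7 + 14 + 28 + 53 + 106 + 212 + 371 + 742 = 1540
Since 1540 > 1484, 1484 is abundant.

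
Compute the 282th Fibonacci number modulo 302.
134

Matrix identity: Q^n = [[F_(n+1), F_n], [F_n, F_(n-1)]] with Q = [[1,1],[1,0]].
n = 282 = 100011010₂. Square-and-multiply, entries mod 302:
Q^1 = [[1,1],[1,0]]
Q^2 = (Q^1)² = [[2,1],[1,1]]
Q^4 = (Q^2)² = [[5,3],[3,2]]
Q^8 = (Q^4)² = [[34,21],[21,13]]
Q^17 = (Q^8)²·Q = [[168,87],[87,81]]
Q^35 = (Q^17)²·Q = [[76,157],[157,221]]
Q^70 = (Q^35)² = [[225,121],[121,104]]
Q^141 = (Q^70)²·Q = [[281,34],[34,247]]
Q^282 = (Q^141)² = [[87,134],[134,255]]
F_282 mod 302 = Q^282[0][1] = 134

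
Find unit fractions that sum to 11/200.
1/19 + 1/423 + 1/229629 + 1/123035218200

Greedy algorithm:
11/200: ceiling(200/11) = 19, use 1/19
9/3800: ceiling(3800/9) = 423, use 1/423
7/1607400: ceiling(1607400/7) = 229629, use 1/229629
1/123035218200: ceiling(123035218200/1) = 123035218200, use 1/123035218200
Result: 11/200 = 1/19 + 1/423 + 1/229629 + 1/123035218200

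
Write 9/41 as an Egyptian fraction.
1/5 + 1/52 + 1/3554 + 1/18942820

Greedy algorithm:
9/41: ceiling(41/9) = 5, use 1/5
4/205: ceiling(205/4) = 52, use 1/52
3/10660: ceiling(10660/3) = 3554, use 1/3554
1/18942820: ceiling(18942820/1) = 18942820, use 1/18942820
Result: 9/41 = 1/5 + 1/52 + 1/3554 + 1/18942820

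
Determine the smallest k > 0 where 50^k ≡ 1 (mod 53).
52

53 is prime, so ord(50) divides φ(53) = 52.
Divisors of 52: 1, 2, 4, 13, 26, 52.
Repeated squaring: 50^1 ≡ 50, 50^2 ≡ 9, 50^4 ≡ 28, 50^8 ≡ 42, 50^16 ≡ 15, 50^32 ≡ 13 (mod 53).
Test 50^d mod 53 for each divisor d in increasing order:
50^1 ≡ 50
50^2 ≡ 9
50^4 ≡ 28
50^13 = 50^8·50^4·50^1 ≡ 23
50^26 = 50^16·50^8·50^2 ≡ 52
50^52 = 50^32·50^16·50^4 ≡ 1  ← first divisor giving 1
The order is 52.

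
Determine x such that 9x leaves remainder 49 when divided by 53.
x ≡ 29 (mod 53)

gcd(9, 53) = 1, which divides 49, so solutions exist.
Find 9^(-1) mod 53 by the extended Euclidean algorithm:
53 = 5 × 9 + 8  ⟹  8 = (1)·53 + (-5)·9
9 = 1 × 8 + 1  ⟹  1 = (-1)·53 + (6)·9
So (6)·9 ≡ 1 (mod 53), i.e. 9^(-1) ≡ 6 (mod 53).
x ≡ 6 × 49 = 294 ≡ 29 (mod 53).
Check: 9 × 29 = 261 ≡ 49 (mod 53).
Unique solution: x ≡ 29 (mod 53)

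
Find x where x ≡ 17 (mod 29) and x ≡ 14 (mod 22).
278

Using Chinese Remainder Theorem:
M = 29 × 22 = 638
M1 = 22, M2 = 29
y1 = 22^(-1) mod 29 = 4
y2 = 29^(-1) mod 22 = 19
x = (17×22×4 + 14×29×19) mod 638 = 278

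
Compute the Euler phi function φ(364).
144

364 = 2^2 × 7 × 13
φ(n) = n × ∏(1 - 1/p) for each prime p dividing n
φ(364) = 364 × (1 - 1/2) × (1 - 1/7) × (1 - 1/13) = 144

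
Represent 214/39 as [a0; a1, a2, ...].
[5; 2, 19]

Euclidean algorithm steps:
214 = 5 × 39 + 19
39 = 2 × 19 + 1
19 = 19 × 1 + 0
Continued fraction: [5; 2, 19]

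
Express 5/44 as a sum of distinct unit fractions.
1/9 + 1/396

Greedy algorithm:
5/44: ceiling(44/5) = 9, use 1/9
1/396: ceiling(396/1) = 396, use 1/396
Result: 5/44 = 1/9 + 1/396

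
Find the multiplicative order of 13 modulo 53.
13

53 is prime, so ord(13) divides φ(53) = 52.
Divisors of 52: 1, 2, 4, 13, 26, 52.
Repeated squaring: 13^1 ≡ 13, 13^2 ≡ 10, 13^4 ≡ 47, 13^8 ≡ 36, 13^16 ≡ 24, 13^32 ≡ 46 (mod 53).
Test 13^d mod 53 for each divisor d in increasing order:
13^1 ≡ 13
13^2 ≡ 10
13^4 ≡ 47
13^13 = 13^8·13^4·13^1 ≡ 1  ← first divisor giving 1
The order is 13.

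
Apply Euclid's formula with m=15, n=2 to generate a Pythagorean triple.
(221, 60, 229)

Euclid's formula: a = m² - n², b = 2mn, c = m² + n²
m = 15, n = 2
a = 15² - 2² = 225 - 4 = 221
b = 2 × 15 × 2 = 60
c = 15² + 2² = 225 + 4 = 229
Verification: 221² + 60² = 48841 + 3600 = 52441 = 229² ✓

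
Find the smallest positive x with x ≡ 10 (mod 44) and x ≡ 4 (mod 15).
274

Using Chinese Remainder Theorem:
M = 44 × 15 = 660
M1 = 15, M2 = 44
y1 = 15^(-1) mod 44 = 3
y2 = 44^(-1) mod 15 = 14
x = (10×15×3 + 4×44×14) mod 660 = 274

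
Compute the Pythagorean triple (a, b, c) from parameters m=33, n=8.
(1025, 528, 1153)

Euclid's formula: a = m² - n², b = 2mn, c = m² + n²
m = 33, n = 8
a = 33² - 8² = 1089 - 64 = 1025
b = 2 × 33 × 8 = 528
c = 33² + 8² = 1089 + 64 = 1153
Verification: 1025² + 528² = 1050625 + 278784 = 1329409 = 1153² ✓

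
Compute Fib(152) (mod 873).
498

Matrix identity: Q^n = [[F_(n+1), F_n], [F_n, F_(n-1)]] with Q = [[1,1],[1,0]].
n = 152 = 10011000₂. Square-and-multiply, entries mod 873:
Q^1 = [[1,1],[1,0]]
Q^2 = (Q^1)² = [[2,1],[1,1]]
Q^4 = (Q^2)² = [[5,3],[3,2]]
Q^9 = (Q^4)²·Q = [[55,34],[34,21]]
Q^19 = (Q^9)²·Q = [[654,689],[689,838]]
Q^38 = (Q^19)² = [[628,467],[467,161]]
Q^76 = (Q^38)² = [[500,57],[57,443]]
Q^152 = (Q^76)² = [[79,498],[498,454]]
F_152 mod 873 = Q^152[0][1] = 498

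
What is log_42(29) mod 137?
71

Baby-step giant-step with step n = ⌈√137⌉ = 12.
Baby steps 42^j mod 137 (j:value) for j=0..11: 0:1, 1:42, 2:120, 3:108, 4:15, 5:82, 6:19, 7:113, 8:88, 9:134, 10:11, 11:51.
Giant-step multiplier: 42^(-12) ≡ 42^(136-12) = 42^124 ≡ 63 (mod 137).
Giant steps γ_i = 29·63^i mod 137: γ_0=29, γ_1=46, γ_2=21, γ_3=90, γ_4=53, γ_5=51 (in table at j=11).
x = i·n + j = 5·12 + 11 = 71.
Check: 42^71 ≡ 29 (mod 137).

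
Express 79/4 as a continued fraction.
[19; 1, 3]

Euclidean algorithm steps:
79 = 19 × 4 + 3
4 = 1 × 3 + 1
3 = 3 × 1 + 0
Continued fraction: [19; 1, 3]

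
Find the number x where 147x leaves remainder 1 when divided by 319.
102

gcd(147, 319) = 1, so the inverse exists.
Extended Euclidean algorithm on (319, 147):
319 = 2 × 147 + 25  ⟹  25 = (1)·319 + (-2)·147
147 = 5 × 25 + 22  ⟹  22 = (-5)·319 + (11)·147
25 = 1 × 22 + 3  ⟹  3 = (6)·319 + (-13)·147
22 = 7 × 3 + 1  ⟹  1 = (-47)·319 + (102)·147
So (102)·147 ≡ 1 (mod 319), i.e. 147^(-1) ≡ 102 (mod 319).
Check: 147 × 102 = 14994 ≡ 1 (mod 319)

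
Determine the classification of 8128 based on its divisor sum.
perfect

Proper divisors of 8128: sum = 1 + 2 + 4 + 8 + 16 + 32 + 64 + 127 + 254 + 508 + 1016 + 2032 + 4064 = 8128
Since 8128 = 8128, 8128 is perfect.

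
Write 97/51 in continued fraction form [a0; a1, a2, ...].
[1; 1, 9, 5]

Euclidean algorithm steps:
97 = 1 × 51 + 46
51 = 1 × 46 + 5
46 = 9 × 5 + 1
5 = 5 × 1 + 0
Continued fraction: [1; 1, 9, 5]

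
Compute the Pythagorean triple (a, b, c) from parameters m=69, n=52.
(2057, 7176, 7465)

Euclid's formula: a = m² - n², b = 2mn, c = m² + n²
m = 69, n = 52
a = 69² - 52² = 4761 - 2704 = 2057
b = 2 × 69 × 52 = 7176
c = 69² + 52² = 4761 + 2704 = 7465
Verification: 2057² + 7176² = 4231249 + 51494976 = 55726225 = 7465² ✓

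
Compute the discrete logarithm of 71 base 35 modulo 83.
15

Baby-step giant-step with step n = ⌈√83⌉ = 10.
Baby steps 35^j mod 83 (j:value) for j=0..9: 0:1, 1:35, 2:63, 3:47, 4:68, 5:56, 6:51, 7:42, 8:59, 9:73.
Giant-step multiplier: 35^(-10) ≡ 35^(82-10) = 35^72 ≡ 23 (mod 83).
Giant steps γ_i = 71·23^i mod 83: γ_0=71, γ_1=56 (in table at j=5).
x = i·n + j = 1·10 + 5 = 15.
Check: 35^15 ≡ 71 (mod 83).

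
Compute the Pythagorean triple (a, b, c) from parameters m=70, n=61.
(1179, 8540, 8621)

Euclid's formula: a = m² - n², b = 2mn, c = m² + n²
m = 70, n = 61
a = 70² - 61² = 4900 - 3721 = 1179
b = 2 × 70 × 61 = 8540
c = 70² + 61² = 4900 + 3721 = 8621
Verification: 1179² + 8540² = 1390041 + 72931600 = 74321641 = 8621² ✓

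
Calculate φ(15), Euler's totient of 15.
8

15 = 3 × 5
φ(n) = n × ∏(1 - 1/p) for each prime p dividing n
φ(15) = 15 × (1 - 1/3) × (1 - 1/5) = 8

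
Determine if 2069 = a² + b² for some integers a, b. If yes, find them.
25² + 38² (a=25, b=38)

Factorization: 2069 = 2069
By Fermat: n is sum of two squares iff every prime p ≡ 3 (mod 4) appears to even power.
All primes ≡ 3 (mod 4) appear to even power.
Search a = 0, 1, 2, … for 2069 - a² a perfect square: first hit at a = 25: 2069 - 625 = 1444 = 38².
2069 = 25² + 38² = 625 + 1444 ✓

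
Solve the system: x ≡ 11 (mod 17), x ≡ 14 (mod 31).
45

Using Chinese Remainder Theorem:
M = 17 × 31 = 527
M1 = 31, M2 = 17
y1 = 31^(-1) mod 17 = 11
y2 = 17^(-1) mod 31 = 11
x = (11×31×11 + 14×17×11) mod 527 = 45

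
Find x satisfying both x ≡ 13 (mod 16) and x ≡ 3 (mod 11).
157

Using Chinese Remainder Theorem:
M = 16 × 11 = 176
M1 = 11, M2 = 16
y1 = 11^(-1) mod 16 = 3
y2 = 16^(-1) mod 11 = 9
x = (13×11×3 + 3×16×9) mod 176 = 157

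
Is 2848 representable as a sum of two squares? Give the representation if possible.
12² + 52² (a=12, b=52)

Factorization: 2848 = 2^5 × 89
By Fermat: n is sum of two squares iff every prime p ≡ 3 (mod 4) appears to even power.
All primes ≡ 3 (mod 4) appear to even power.
Search a = 0, 1, 2, … for 2848 - a² a perfect square: first hit at a = 12: 2848 - 144 = 2704 = 52².
2848 = 12² + 52² = 144 + 2704 ✓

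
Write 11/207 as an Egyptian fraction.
1/19 + 1/1967 + 1/7736211

Greedy algorithm:
11/207: ceiling(207/11) = 19, use 1/19
2/3933: ceiling(3933/2) = 1967, use 1/1967
1/7736211: ceiling(7736211/1) = 7736211, use 1/7736211
Result: 11/207 = 1/19 + 1/1967 + 1/7736211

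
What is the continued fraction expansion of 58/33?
[1; 1, 3, 8]

Euclidean algorithm steps:
58 = 1 × 33 + 25
33 = 1 × 25 + 8
25 = 3 × 8 + 1
8 = 8 × 1 + 0
Continued fraction: [1; 1, 3, 8]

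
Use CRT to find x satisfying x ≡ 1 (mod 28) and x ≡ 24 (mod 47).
729

Using Chinese Remainder Theorem:
M = 28 × 47 = 1316
M1 = 47, M2 = 28
y1 = 47^(-1) mod 28 = 3
y2 = 28^(-1) mod 47 = 42
x = (1×47×3 + 24×28×42) mod 1316 = 729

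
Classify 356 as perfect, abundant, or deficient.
deficient

Proper divisors of 356: sum = 1 + 2 + 4 + 89 + 178 = 274
Since 274 < 356, 356 is deficient.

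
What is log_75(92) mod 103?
50

Baby-step giant-step with step n = ⌈√103⌉ = 11.
Baby steps 75^j mod 103 (j:value) for j=0..10: 0:1, 1:75, 2:63, 3:90, 4:55, 5:5, 6:66, 7:6, 8:38, 9:69, 10:25.
Giant-step multiplier: 75^(-11) ≡ 75^(102-11) = 75^91 ≡ 54 (mod 103).
Giant steps γ_i = 92·54^i mod 103: γ_0=92, γ_1=24, γ_2=60, γ_3=47, γ_4=66 (in table at j=6).
x = i·n + j = 4·11 + 6 = 50.
Check: 75^50 ≡ 92 (mod 103).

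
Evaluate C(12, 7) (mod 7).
1

Using Lucas' theorem:
Write n=12 and k=7 in base 7:
n in base 7: [1, 5]
k in base 7: [1, 0]
C(12,7) mod 7 = ∏ C(n_i, k_i) mod 7
Digit binomials (mod 7): C(1,1) = 1; C(5,0) = 1
Product: 1 × 1 = 1 ≡ 1 (mod 7)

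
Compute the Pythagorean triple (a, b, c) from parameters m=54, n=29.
(2075, 3132, 3757)

Euclid's formula: a = m² - n², b = 2mn, c = m² + n²
m = 54, n = 29
a = 54² - 29² = 2916 - 841 = 2075
b = 2 × 54 × 29 = 3132
c = 54² + 29² = 2916 + 841 = 3757
Verification: 2075² + 3132² = 4305625 + 9809424 = 14115049 = 3757² ✓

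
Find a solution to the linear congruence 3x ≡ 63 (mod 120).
x ≡ 21 (mod 40)

gcd(3, 120) = 3, which divides 63, so solutions exist.
Divide through by 3: x ≡ 21 (mod 40).
The coefficient of x is now 1, so x ≡ 21 (mod 40).
Check: 3 × 21 = 63 ≡ 63 (mod 120).
x ≡ 21 (mod 40), giving 3 solutions mod 120.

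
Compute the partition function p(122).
2291320912

p(n) counts ways to write n as a sum of positive integers (order ignored).
Euler's pentagonal recurrence: p(k) = p(k-1) + p(k-2) - p(k-5) - p(k-7) + p(k-12) + p(k-15) - ... (offsets j(3j∓1)/2, signs ++--, p(0)=1, p(<0)=0).
DP table for k = 0..121: p(0)=1, p(1)=1, p(2)=2, p(3)=3, p(4)=5, p(5)=7, p(6)=11, p(7)=15, p(8)=22, p(9)=30, p(10)=42, p(11)=56, p(12)=77, p(13)=101, p(14)=135, p(15)=176, p(16)=231, p(17)=297, p(18)=385, p(19)=490, p(20)=627, p(21)=792, p(22)=1002, p(23)=1255, p(24)=1575, p(25)=1958, p(26)=2436, p(27)=3010, p(28)=3718, p(29)=4565, p(30)=5604, p(31)=6842, p(32)=8349, p(33)=10143, p(34)=12310, p(35)=14883, p(36)=17977, p(37)=21637, p(38)=26015, p(39)=31185, p(40)=37338, p(41)=44583, p(42)=53174, p(43)=63261, p(44)=75175, p(45)=89134, p(46)=105558, p(47)=124754, p(48)=147273, p(49)=173525, p(50)=204226, p(51)=239943, p(52)=281589, p(53)=329931, p(54)=386155, p(55)=451276, p(56)=526823, p(57)=614154, p(58)=715220, p(59)=831820, p(60)=966467, p(61)=1121505, p(62)=1300156, p(63)=1505499, p(64)=1741630, p(65)=2012558, p(66)=2323520, p(67)=2679689, p(68)=3087735, p(69)=3554345, p(70)=4087968, p(71)=4697205, p(72)=5392783, p(73)=6185689, p(74)=7089500, p(75)=8118264, p(76)=9289091, p(77)=10619863, p(78)=12132164, p(79)=13848650, p(80)=15796476, p(81)=18004327, p(82)=20506255, p(83)=23338469, p(84)=26543660, p(85)=30167357, p(86)=34262962, p(87)=38887673, p(88)=44108109, p(89)=49995925, p(90)=56634173, p(91)=64112359, p(92)=72533807, p(93)=82010177, p(94)=92669720, p(95)=104651419, p(96)=118114304, p(97)=133230930, p(98)=150198136, p(99)=169229875, p(100)=190569292, p(101)=214481126, p(102)=241265379, p(103)=271248950, p(104)=304801365, p(105)=342325709, p(106)=384276336, p(107)=431149389, p(108)=483502844, p(109)=541946240, p(110)=607163746, p(111)=679903203, p(112)=761002156, p(113)=851376628, p(114)=952050665, p(115)=1064144451, p(116)=1188908248, p(117)=1327710076, p(118)=1482074143, p(119)=1653668665, p(120)=1844349560, p(121)=2056148051.
Final step: p(122) = p(121) + p(120) - p(117) - p(115) + p(110) + p(107) - p(100) - p(96) + p(87) + p(82) - p(71) - p(65) + p(52) + p(45) - p(30) - p(22) + p(5)
= 2056148051 + 1844349560 - 1327710076 - 1064144451 + 607163746 + 431149389 - 190569292 - 118114304 + 38887673 + 20506255 - 4697205 - 2012558 + 281589 + 89134 - 5604 - 1002 + 7
= 2291320912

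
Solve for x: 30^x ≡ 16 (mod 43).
6

Baby-step giant-step with step n = ⌈√43⌉ = 7.
Baby steps 30^j mod 43 (j:value) for j=0..6: 0:1, 1:30, 2:40, 3:39, 4:9, 5:12, 6:16.
h = 16 is already in the table at j=6, so x = 6.
Check: 30^6 ≡ 16 (mod 43).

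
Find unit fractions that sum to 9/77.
1/9 + 1/174 + 1/40194

Greedy algorithm:
9/77: ceiling(77/9) = 9, use 1/9
4/693: ceiling(693/4) = 174, use 1/174
1/40194: ceiling(40194/1) = 40194, use 1/40194
Result: 9/77 = 1/9 + 1/174 + 1/40194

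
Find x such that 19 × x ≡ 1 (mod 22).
7

gcd(19, 22) = 1, so the inverse exists.
Extended Euclidean algorithm on (22, 19):
22 = 1 × 19 + 3  ⟹  3 = (1)·22 + (-1)·19
19 = 6 × 3 + 1  ⟹  1 = (-6)·22 + (7)·19
So (7)·19 ≡ 1 (mod 22), i.e. 19^(-1) ≡ 7 (mod 22).
Check: 19 × 7 = 133 ≡ 1 (mod 22)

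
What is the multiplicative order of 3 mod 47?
23

47 is prime, so ord(3) divides φ(47) = 46.
Divisors of 46: 1, 2, 23, 46.
Repeated squaring: 3^1 ≡ 3, 3^2 ≡ 9, 3^4 ≡ 34, 3^8 ≡ 28, 3^16 ≡ 32, 3^32 ≡ 37 (mod 47).
Test 3^d mod 47 for each divisor d in increasing order:
3^1 ≡ 3
3^2 ≡ 9
3^23 = 3^16·3^4·3^2·3^1 ≡ 1  ← first divisor giving 1
The order is 23.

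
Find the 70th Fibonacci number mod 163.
15

Matrix identity: Q^n = [[F_(n+1), F_n], [F_n, F_(n-1)]] with Q = [[1,1],[1,0]].
n = 70 = 1000110₂. Square-and-multiply, entries mod 163:
Q^1 = [[1,1],[1,0]]
Q^2 = (Q^1)² = [[2,1],[1,1]]
Q^4 = (Q^2)² = [[5,3],[3,2]]
Q^8 = (Q^4)² = [[34,21],[21,13]]
Q^17 = (Q^8)²·Q = [[139,130],[130,9]]
Q^35 = (Q^17)²·Q = [[41,35],[35,6]]
Q^70 = (Q^35)² = [[135,15],[15,120]]
F_70 mod 163 = Q^70[0][1] = 15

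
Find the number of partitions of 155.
66493182097

p(n) counts ways to write n as a sum of positive integers (order ignored).
Euler's pentagonal recurrence: p(k) = p(k-1) + p(k-2) - p(k-5) - p(k-7) + p(k-12) + p(k-15) - ... (offsets j(3j∓1)/2, signs ++--, p(0)=1, p(<0)=0).
DP table for k = 0..154: p(0)=1, p(1)=1, p(2)=2, p(3)=3, p(4)=5, p(5)=7, p(6)=11, p(7)=15, p(8)=22, p(9)=30, p(10)=42, p(11)=56, p(12)=77, p(13)=101, p(14)=135, p(15)=176, p(16)=231, p(17)=297, p(18)=385, p(19)=490, p(20)=627, p(21)=792, p(22)=1002, p(23)=1255, p(24)=1575, p(25)=1958, p(26)=2436, p(27)=3010, p(28)=3718, p(29)=4565, p(30)=5604, p(31)=6842, p(32)=8349, p(33)=10143, p(34)=12310, p(35)=14883, p(36)=17977, p(37)=21637, p(38)=26015, p(39)=31185, p(40)=37338, p(41)=44583, p(42)=53174, p(43)=63261, p(44)=75175, p(45)=89134, p(46)=105558, p(47)=124754, p(48)=147273, p(49)=173525, p(50)=204226, p(51)=239943, p(52)=281589, p(53)=329931, p(54)=386155, p(55)=451276, p(56)=526823, p(57)=614154, p(58)=715220, p(59)=831820, p(60)=966467, p(61)=1121505, p(62)=1300156, p(63)=1505499, p(64)=1741630, p(65)=2012558, p(66)=2323520, p(67)=2679689, p(68)=3087735, p(69)=3554345, p(70)=4087968, p(71)=4697205, p(72)=5392783, p(73)=6185689, p(74)=7089500, p(75)=8118264, p(76)=9289091, p(77)=10619863, p(78)=12132164, p(79)=13848650, p(80)=15796476, p(81)=18004327, p(82)=20506255, p(83)=23338469, p(84)=26543660, p(85)=30167357, p(86)=34262962, p(87)=38887673, p(88)=44108109, p(89)=49995925, p(90)=56634173, p(91)=64112359, p(92)=72533807, p(93)=82010177, p(94)=92669720, p(95)=104651419, p(96)=118114304, p(97)=133230930, p(98)=150198136, p(99)=169229875, p(100)=190569292, p(101)=214481126, p(102)=241265379, p(103)=271248950, p(104)=304801365, p(105)=342325709, p(106)=384276336, p(107)=431149389, p(108)=483502844, p(109)=541946240, p(110)=607163746, p(111)=679903203, p(112)=761002156, p(113)=851376628, p(114)=952050665, p(115)=1064144451, p(116)=1188908248, p(117)=1327710076, p(118)=1482074143, p(119)=1653668665, p(120)=1844349560, p(121)=2056148051, p(122)=2291320912, p(123)=2552338241, p(124)=2841940500, p(125)=3163127352, p(126)=3519222692, p(127)=3913864295, p(128)=4351078600, p(129)=4835271870, p(130)=5371315400, p(131)=5964539504, p(132)=6620830889, p(133)=7346629512, p(134)=8149040695, p(135)=9035836076, p(136)=10015581680, p(137)=11097645016, p(138)=12292341831, p(139)=13610949895, p(140)=15065878135, p(141)=16670689208, p(142)=18440293320, p(143)=20390982757, p(144)=22540654445, p(145)=24908858009, p(146)=27517052599, p(147)=30388671978, p(148)=33549419497, p(149)=37027355200, p(150)=40853235313, p(151)=45060624582, p(152)=49686288421, p(153)=54770336324, p(154)=60356673280.
Final step: p(155) = p(154) + p(153) - p(150) - p(148) + p(143) + p(140) - p(133) - p(129) + p(120) + p(115) - p(104) - p(98) + p(85) + p(78) - p(63) - p(55) + p(38) + p(29) - p(10) - p(0)
= 60356673280 + 54770336324 - 40853235313 - 33549419497 + 20390982757 + 15065878135 - 7346629512 - 4835271870 + 1844349560 + 1064144451 - 304801365 - 150198136 + 30167357 + 12132164 - 1505499 - 451276 + 26015 + 4565 - 42 - 1
= 66493182097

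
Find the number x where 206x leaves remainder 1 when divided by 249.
110

gcd(206, 249) = 1, so the inverse exists.
Extended Euclidean algorithm on (249, 206):
249 = 1 × 206 + 43  ⟹  43 = (1)·249 + (-1)·206
206 = 4 × 43 + 34  ⟹  34 = (-4)·249 + (5)·206
43 = 1 × 34 + 9  ⟹  9 = (5)·249 + (-6)·206
34 = 3 × 9 + 7  ⟹  7 = (-19)·249 + (23)·206
9 = 1 × 7 + 2  ⟹  2 = (24)·249 + (-29)·206
7 = 3 × 2 + 1  ⟹  1 = (-91)·249 + (110)·206
So (110)·206 ≡ 1 (mod 249), i.e. 206^(-1) ≡ 110 (mod 249).
Check: 206 × 110 = 22660 ≡ 1 (mod 249)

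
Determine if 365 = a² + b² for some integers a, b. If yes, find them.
2² + 19² (a=2, b=19)

Factorization: 365 = 5 × 73
By Fermat: n is sum of two squares iff every prime p ≡ 3 (mod 4) appears to even power.
All primes ≡ 3 (mod 4) appear to even power.
Search a = 0, 1, 2, … for 365 - a² a perfect square: first hit at a = 2: 365 - 4 = 361 = 19².
365 = 2² + 19² = 4 + 361 ✓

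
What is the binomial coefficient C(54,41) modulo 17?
0

Using Lucas' theorem:
Write n=54 and k=41 in base 17:
n in base 17: [3, 3]
k in base 17: [2, 7]
C(54,41) mod 17 = ∏ C(n_i, k_i) mod 17
Digit binomials (mod 17): C(3,2) = 3; C(3,7) = 0 (k_i > n_i)
Product: 3 × 0 = 0 ≡ 0 (mod 17)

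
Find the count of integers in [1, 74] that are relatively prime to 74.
36

74 = 2 × 37
φ(n) = n × ∏(1 - 1/p) for each prime p dividing n
φ(74) = 74 × (1 - 1/2) × (1 - 1/37) = 36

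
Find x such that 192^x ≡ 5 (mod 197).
99

Baby-step giant-step with step n = ⌈√197⌉ = 15.
Baby steps 192^j mod 197 (j:value) for j=0..14: 0:1, 1:192, 2:25, 3:72, 4:34, 5:27, 6:62, 7:84, 8:171, 9:130, 10:138, 11:98, 12:101, 13:86, 14:161.
Giant-step multiplier: 192^(-15) ≡ 192^(196-15) = 192^181 ≡ 139 (mod 197).
Giant steps γ_i = 5·139^i mod 197: γ_0=5, γ_1=104, γ_2=75, γ_3=181, γ_4=140, γ_5=154, γ_6=130 (in table at j=9).
x = i·n + j = 6·15 + 9 = 99.
Check: 192^99 ≡ 5 (mod 197).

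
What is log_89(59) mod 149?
95

Baby-step giant-step with step n = ⌈√149⌉ = 13.
Baby steps 89^j mod 149 (j:value) for j=0..12: 0:1, 1:89, 2:24, 3:50, 4:129, 5:8, 6:116, 7:43, 8:102, 9:138, 10:64, 11:34, 12:46.
Giant-step multiplier: 89^(-13) ≡ 89^(148-13) = 89^135 ≡ 21 (mod 149).
Giant steps γ_i = 59·21^i mod 149: γ_0=59, γ_1=47, γ_2=93, γ_3=16, γ_4=38, γ_5=53, γ_6=70, γ_7=129 (in table at j=4).
x = i·n + j = 7·13 + 4 = 95.
Check: 89^95 ≡ 59 (mod 149).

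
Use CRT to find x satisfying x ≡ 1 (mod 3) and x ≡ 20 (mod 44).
64

Using Chinese Remainder Theorem:
M = 3 × 44 = 132
M1 = 44, M2 = 3
y1 = 44^(-1) mod 3 = 2
y2 = 3^(-1) mod 44 = 15
x = (1×44×2 + 20×3×15) mod 132 = 64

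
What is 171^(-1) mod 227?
77

gcd(171, 227) = 1, so the inverse exists.
Extended Euclidean algorithm on (227, 171):
227 = 1 × 171 + 56  ⟹  56 = (1)·227 + (-1)·171
171 = 3 × 56 + 3  ⟹  3 = (-3)·227 + (4)·171
56 = 18 × 3 + 2  ⟹  2 = (55)·227 + (-73)·171
3 = 1 × 2 + 1  ⟹  1 = (-58)·227 + (77)·171
So (77)·171 ≡ 1 (mod 227), i.e. 171^(-1) ≡ 77 (mod 227).
Check: 171 × 77 = 13167 ≡ 1 (mod 227)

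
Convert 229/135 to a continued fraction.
[1; 1, 2, 3, 2, 2, 2]

Euclidean algorithm steps:
229 = 1 × 135 + 94
135 = 1 × 94 + 41
94 = 2 × 41 + 12
41 = 3 × 12 + 5
12 = 2 × 5 + 2
5 = 2 × 2 + 1
2 = 2 × 1 + 0
Continued fraction: [1; 1, 2, 3, 2, 2, 2]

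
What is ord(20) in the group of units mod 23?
22

23 is prime, so ord(20) divides φ(23) = 22.
Divisors of 22: 1, 2, 11, 22.
Repeated squaring: 20^1 ≡ 20, 20^2 ≡ 9, 20^4 ≡ 12, 20^8 ≡ 6, 20^16 ≡ 13 (mod 23).
Test 20^d mod 23 for each divisor d in increasing order:
20^1 ≡ 20
20^2 ≡ 9
20^11 = 20^8·20^2·20^1 ≡ 22
20^22 = 20^16·20^4·20^2 ≡ 1  ← first divisor giving 1
The order is 22.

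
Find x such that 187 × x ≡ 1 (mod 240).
163

gcd(187, 240) = 1, so the inverse exists.
Extended Euclidean algorithm on (240, 187):
240 = 1 × 187 + 53  ⟹  53 = (1)·240 + (-1)·187
187 = 3 × 53 + 28  ⟹  28 = (-3)·240 + (4)·187
53 = 1 × 28 + 25  ⟹  25 = (4)·240 + (-5)·187
28 = 1 × 25 + 3  ⟹  3 = (-7)·240 + (9)·187
25 = 8 × 3 + 1  ⟹  1 = (60)·240 + (-77)·187
So (-77)·187 ≡ 1 (mod 240), i.e. 187^(-1) ≡ -77 ≡ 163 (mod 240).
Check: 187 × 163 = 30481 ≡ 1 (mod 240)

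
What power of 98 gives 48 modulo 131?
92

Baby-step giant-step with step n = ⌈√131⌉ = 12.
Baby steps 98^j mod 131 (j:value) for j=0..11: 0:1, 1:98, 2:41, 3:88, 4:109, 5:71, 6:15, 7:29, 8:91, 9:10, 10:63, 11:17.
Giant-step multiplier: 98^(-12) ≡ 98^(130-12) = 98^118 ≡ 46 (mod 131).
Giant steps γ_i = 48·46^i mod 131: γ_0=48, γ_1=112, γ_2=43, γ_3=13, γ_4=74, γ_5=129, γ_6=39, γ_7=91 (in table at j=8).
x = i·n + j = 7·12 + 8 = 92.
Check: 98^92 ≡ 48 (mod 131).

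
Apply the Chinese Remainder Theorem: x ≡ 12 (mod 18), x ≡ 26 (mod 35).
516

Using Chinese Remainder Theorem:
M = 18 × 35 = 630
M1 = 35, M2 = 18
y1 = 35^(-1) mod 18 = 17
y2 = 18^(-1) mod 35 = 2
x = (12×35×17 + 26×18×2) mod 630 = 516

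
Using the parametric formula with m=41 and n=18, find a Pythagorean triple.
(1357, 1476, 2005)

Euclid's formula: a = m² - n², b = 2mn, c = m² + n²
m = 41, n = 18
a = 41² - 18² = 1681 - 324 = 1357
b = 2 × 41 × 18 = 1476
c = 41² + 18² = 1681 + 324 = 2005
Verification: 1357² + 1476² = 1841449 + 2178576 = 4020025 = 2005² ✓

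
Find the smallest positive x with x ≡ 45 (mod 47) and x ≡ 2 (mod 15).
92

Using Chinese Remainder Theorem:
M = 47 × 15 = 705
M1 = 15, M2 = 47
y1 = 15^(-1) mod 47 = 22
y2 = 47^(-1) mod 15 = 8
x = (45×15×22 + 2×47×8) mod 705 = 92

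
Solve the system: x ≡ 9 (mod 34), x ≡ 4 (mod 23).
349

Using Chinese Remainder Theorem:
M = 34 × 23 = 782
M1 = 23, M2 = 34
y1 = 23^(-1) mod 34 = 3
y2 = 34^(-1) mod 23 = 21
x = (9×23×3 + 4×34×21) mod 782 = 349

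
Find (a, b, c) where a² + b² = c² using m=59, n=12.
(3337, 1416, 3625)

Euclid's formula: a = m² - n², b = 2mn, c = m² + n²
m = 59, n = 12
a = 59² - 12² = 3481 - 144 = 3337
b = 2 × 59 × 12 = 1416
c = 59² + 12² = 3481 + 144 = 3625
Verification: 3337² + 1416² = 11135569 + 2005056 = 13140625 = 3625² ✓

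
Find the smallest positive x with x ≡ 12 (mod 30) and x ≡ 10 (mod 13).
192

Using Chinese Remainder Theorem:
M = 30 × 13 = 390
M1 = 13, M2 = 30
y1 = 13^(-1) mod 30 = 7
y2 = 30^(-1) mod 13 = 10
x = (12×13×7 + 10×30×10) mod 390 = 192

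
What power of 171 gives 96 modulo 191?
52

Baby-step giant-step with step n = ⌈√191⌉ = 14.
Baby steps 171^j mod 191 (j:value) for j=0..13: 0:1, 1:171, 2:18, 3:22, 4:133, 5:14, 6:102, 7:61, 8:117, 9:143, 10:5, 11:91, 12:90, 13:110.
Giant-step multiplier: 171^(-14) ≡ 171^(190-14) = 171^176 ≡ 27 (mod 191).
Giant steps γ_i = 96·27^i mod 191: γ_0=96, γ_1=109, γ_2=78, γ_3=5 (in table at j=10).
x = i·n + j = 3·14 + 10 = 52.
Check: 171^52 ≡ 96 (mod 191).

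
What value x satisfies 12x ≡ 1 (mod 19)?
8

gcd(12, 19) = 1, so the inverse exists.
Extended Euclidean algorithm on (19, 12):
19 = 1 × 12 + 7  ⟹  7 = (1)·19 + (-1)·12
12 = 1 × 7 + 5  ⟹  5 = (-1)·19 + (2)·12
7 = 1 × 5 + 2  ⟹  2 = (2)·19 + (-3)·12
5 = 2 × 2 + 1  ⟹  1 = (-5)·19 + (8)·12
So (8)·12 ≡ 1 (mod 19), i.e. 12^(-1) ≡ 8 (mod 19).
Check: 12 × 8 = 96 ≡ 1 (mod 19)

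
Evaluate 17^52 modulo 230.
41

Repeated squaring. Binary of 52 = 110100.
17^1 ≡ 17 (mod 230); 17^2 ≡ 59 (mod 230); 17^4 ≡ 31 (mod 230); 17^8 ≡ 41 (mod 230); 17^16 ≡ 71 (mod 230); 17^32 ≡ 211 (mod 230)
17^52 = 17^4 × 17^16 × 17^32 ≡ 41 (mod 230)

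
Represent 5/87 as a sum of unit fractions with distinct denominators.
1/18 + 1/522

Greedy algorithm:
5/87: ceiling(87/5) = 18, use 1/18
1/522: ceiling(522/1) = 522, use 1/522
Result: 5/87 = 1/18 + 1/522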